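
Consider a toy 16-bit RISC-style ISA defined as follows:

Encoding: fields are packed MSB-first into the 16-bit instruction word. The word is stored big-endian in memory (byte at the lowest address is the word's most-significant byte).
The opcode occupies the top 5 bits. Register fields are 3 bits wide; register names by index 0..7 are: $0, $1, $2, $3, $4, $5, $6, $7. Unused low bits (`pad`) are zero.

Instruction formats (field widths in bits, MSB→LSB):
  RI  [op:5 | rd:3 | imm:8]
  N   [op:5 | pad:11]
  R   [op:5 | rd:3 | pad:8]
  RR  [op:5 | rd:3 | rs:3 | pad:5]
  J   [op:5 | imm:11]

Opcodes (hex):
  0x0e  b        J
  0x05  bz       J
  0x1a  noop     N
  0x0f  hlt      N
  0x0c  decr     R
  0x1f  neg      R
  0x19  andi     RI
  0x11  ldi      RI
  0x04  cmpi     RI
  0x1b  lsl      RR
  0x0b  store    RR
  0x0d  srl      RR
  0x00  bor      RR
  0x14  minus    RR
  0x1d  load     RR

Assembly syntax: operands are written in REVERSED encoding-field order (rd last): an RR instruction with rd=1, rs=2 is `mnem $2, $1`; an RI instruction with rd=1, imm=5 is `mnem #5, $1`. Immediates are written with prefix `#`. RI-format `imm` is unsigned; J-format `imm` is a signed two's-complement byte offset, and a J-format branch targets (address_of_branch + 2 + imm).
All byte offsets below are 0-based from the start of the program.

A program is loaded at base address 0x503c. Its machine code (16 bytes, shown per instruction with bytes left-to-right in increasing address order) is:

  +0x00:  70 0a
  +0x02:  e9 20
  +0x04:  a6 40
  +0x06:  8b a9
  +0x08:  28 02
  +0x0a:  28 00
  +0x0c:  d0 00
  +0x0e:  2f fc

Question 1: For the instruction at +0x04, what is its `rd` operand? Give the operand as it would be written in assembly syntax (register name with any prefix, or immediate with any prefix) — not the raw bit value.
$6

+0x04: a6 40 ⇒ word 0xa640 (big)
  opcode bits[15:11]=0x14: minus/RR
  rd: (w>>8)&0x7=0x6 → $6
  rs: (w>>5)&0x7=0x2 → $2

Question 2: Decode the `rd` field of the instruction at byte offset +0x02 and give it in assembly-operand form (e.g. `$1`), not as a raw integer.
$1

[02] e9 20 → 0xe920
  top 5b → 0x1d → load [RR]
  rd@[10:8]=0x1 ⇒ $1
  rs@[7:5]=0x1 ⇒ $1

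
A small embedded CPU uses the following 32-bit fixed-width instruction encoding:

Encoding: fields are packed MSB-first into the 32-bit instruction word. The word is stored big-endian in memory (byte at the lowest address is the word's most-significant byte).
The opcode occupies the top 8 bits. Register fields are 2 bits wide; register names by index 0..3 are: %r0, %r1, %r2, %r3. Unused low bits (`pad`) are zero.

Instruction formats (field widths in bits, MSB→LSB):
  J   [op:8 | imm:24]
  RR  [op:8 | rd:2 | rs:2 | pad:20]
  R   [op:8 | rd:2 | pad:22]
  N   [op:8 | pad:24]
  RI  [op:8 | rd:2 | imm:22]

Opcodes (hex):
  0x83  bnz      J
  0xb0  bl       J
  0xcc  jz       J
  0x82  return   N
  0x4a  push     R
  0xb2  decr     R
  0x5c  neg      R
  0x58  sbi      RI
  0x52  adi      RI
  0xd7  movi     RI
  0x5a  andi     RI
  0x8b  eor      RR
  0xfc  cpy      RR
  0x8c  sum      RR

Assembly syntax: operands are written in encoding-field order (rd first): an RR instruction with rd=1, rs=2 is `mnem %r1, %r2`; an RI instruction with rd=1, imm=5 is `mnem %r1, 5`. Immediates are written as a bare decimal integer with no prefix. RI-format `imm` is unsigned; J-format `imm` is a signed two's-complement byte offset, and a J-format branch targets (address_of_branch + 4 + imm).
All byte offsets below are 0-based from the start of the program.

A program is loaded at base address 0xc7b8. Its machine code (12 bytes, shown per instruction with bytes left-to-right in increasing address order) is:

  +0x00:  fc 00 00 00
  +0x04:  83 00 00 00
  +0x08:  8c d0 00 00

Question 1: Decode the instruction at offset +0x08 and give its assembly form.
off 0x08: read 8c d0 00 00 as big → 0x8cd00000
  opcode bits[31:24]=0x8c: sum/RR
  [23:22] rd=3 = %r3
  [21:20] rs=1 = %r1

sum %r3, %r1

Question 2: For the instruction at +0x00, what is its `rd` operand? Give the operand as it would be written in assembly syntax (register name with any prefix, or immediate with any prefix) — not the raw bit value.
%r0

off 0x00: read fc 00 00 00 as big → 0xfc000000
  opcode bits[31:24]=0xfc: cpy/RR
  rd: (w>>22)&0x3=0x0 → %r0
  rs: (w>>20)&0x3=0x0 → %r0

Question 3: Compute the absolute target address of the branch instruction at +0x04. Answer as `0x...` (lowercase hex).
0xc7c0

off 0x04: read 83 00 00 00 as big → 0x83000000
  op=0x83000000>>24=0x83 ⇒ bnz (J)
  imm: (w>>0)&0xffffff=0x0 → 0
  target = base 0xc7b8 + off 0x04 + 4 + imm 0 = 0xc7c0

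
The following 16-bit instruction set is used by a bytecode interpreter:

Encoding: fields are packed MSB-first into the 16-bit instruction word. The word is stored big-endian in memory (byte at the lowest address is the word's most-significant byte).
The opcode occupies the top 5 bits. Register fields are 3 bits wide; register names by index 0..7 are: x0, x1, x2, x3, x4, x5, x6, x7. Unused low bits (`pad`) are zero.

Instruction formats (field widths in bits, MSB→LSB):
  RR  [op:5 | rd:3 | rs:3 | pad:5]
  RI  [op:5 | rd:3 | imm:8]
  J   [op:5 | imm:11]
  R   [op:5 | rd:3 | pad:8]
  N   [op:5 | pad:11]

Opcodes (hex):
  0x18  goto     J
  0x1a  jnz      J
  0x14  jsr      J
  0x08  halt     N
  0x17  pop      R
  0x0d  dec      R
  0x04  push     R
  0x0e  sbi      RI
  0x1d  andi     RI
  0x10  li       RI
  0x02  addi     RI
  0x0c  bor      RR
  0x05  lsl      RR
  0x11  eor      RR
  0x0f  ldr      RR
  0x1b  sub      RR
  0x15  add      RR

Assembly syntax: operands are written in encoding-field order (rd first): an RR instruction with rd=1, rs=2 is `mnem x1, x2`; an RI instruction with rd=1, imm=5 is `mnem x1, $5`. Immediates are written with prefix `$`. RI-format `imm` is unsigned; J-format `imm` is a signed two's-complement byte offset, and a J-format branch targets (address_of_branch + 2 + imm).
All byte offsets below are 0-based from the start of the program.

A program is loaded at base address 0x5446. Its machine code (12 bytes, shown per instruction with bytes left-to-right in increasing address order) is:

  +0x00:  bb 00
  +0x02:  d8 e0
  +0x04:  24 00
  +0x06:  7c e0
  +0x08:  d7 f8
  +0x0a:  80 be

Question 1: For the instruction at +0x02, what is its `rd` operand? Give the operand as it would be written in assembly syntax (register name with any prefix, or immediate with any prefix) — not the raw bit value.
x0

[02] d8 e0 → 0xd8e0
  op=0xd8e0>>11=0x1b ⇒ sub (RR)
  rd: (w>>8)&0x7=0x0 → x0
  rs: (w>>5)&0x7=0x7 → x7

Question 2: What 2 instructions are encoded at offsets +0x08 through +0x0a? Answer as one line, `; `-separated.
jnz $-8; li x0, $190

+0x08: d7 f8 ⇒ word 0xd7f8 (big)
  top 5b → 0x1a → jnz [J]
  imm@[10:0]=0x7f8 (s11→-8) ⇒ $-8
+0x0a: 80 be ⇒ word 0x80be (big)
  top 5b → 0x10 → li [RI]
  rd@[10:8]=0x0 ⇒ x0
  imm@[7:0]=0xbe ⇒ $190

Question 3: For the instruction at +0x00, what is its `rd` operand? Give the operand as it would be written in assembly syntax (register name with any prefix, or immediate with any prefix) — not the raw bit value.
x3

off 0x00: read bb 00 as big → 0xbb00
  opcode bits[15:11]=0x17: pop/R
  [10:8] rd=3 = x3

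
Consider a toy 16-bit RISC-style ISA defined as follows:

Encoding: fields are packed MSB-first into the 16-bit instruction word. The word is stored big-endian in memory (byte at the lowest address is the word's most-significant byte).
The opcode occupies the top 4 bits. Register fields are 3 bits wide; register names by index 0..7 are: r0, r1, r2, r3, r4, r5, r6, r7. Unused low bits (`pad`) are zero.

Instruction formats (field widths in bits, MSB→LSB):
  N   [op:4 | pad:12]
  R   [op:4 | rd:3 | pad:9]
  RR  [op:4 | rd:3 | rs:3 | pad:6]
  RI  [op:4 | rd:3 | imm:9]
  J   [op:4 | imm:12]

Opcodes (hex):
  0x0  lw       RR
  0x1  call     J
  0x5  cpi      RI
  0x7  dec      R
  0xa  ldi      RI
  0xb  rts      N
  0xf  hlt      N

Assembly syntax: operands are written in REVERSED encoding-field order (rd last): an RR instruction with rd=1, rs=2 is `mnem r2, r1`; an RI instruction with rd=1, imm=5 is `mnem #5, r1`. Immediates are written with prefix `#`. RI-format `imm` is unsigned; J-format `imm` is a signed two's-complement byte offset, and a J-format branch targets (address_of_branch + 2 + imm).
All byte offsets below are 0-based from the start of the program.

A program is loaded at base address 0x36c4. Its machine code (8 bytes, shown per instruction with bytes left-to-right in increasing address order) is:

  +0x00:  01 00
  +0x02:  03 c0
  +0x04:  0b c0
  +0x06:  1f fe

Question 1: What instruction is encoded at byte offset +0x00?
+0x00: 01 00 ⇒ word 0x0100 (big)
  top 4b → 0x0 → lw [RR]
  [11:9] rd=0 = r0
  [8:6] rs=4 = r4

lw r4, r0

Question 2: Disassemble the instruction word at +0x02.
lw r7, r1

+0x02: 03 c0 ⇒ word 0x03c0 (big)
  top 4b → 0x0 → lw [RR]
  [11:9] rd=1 = r1
  [8:6] rs=7 = r7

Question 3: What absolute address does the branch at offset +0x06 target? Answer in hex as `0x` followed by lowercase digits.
off 0x06: read 1f fe as big → 0x1ffe
  op=0x1ffe>>12=0x1 ⇒ call (J)
  imm: (w>>0)&0xfff=0xffe (s12→-2) → #-2
  target = base 0x36c4 + off 0x06 + 2 + imm -2 = 0x36ca

0x36ca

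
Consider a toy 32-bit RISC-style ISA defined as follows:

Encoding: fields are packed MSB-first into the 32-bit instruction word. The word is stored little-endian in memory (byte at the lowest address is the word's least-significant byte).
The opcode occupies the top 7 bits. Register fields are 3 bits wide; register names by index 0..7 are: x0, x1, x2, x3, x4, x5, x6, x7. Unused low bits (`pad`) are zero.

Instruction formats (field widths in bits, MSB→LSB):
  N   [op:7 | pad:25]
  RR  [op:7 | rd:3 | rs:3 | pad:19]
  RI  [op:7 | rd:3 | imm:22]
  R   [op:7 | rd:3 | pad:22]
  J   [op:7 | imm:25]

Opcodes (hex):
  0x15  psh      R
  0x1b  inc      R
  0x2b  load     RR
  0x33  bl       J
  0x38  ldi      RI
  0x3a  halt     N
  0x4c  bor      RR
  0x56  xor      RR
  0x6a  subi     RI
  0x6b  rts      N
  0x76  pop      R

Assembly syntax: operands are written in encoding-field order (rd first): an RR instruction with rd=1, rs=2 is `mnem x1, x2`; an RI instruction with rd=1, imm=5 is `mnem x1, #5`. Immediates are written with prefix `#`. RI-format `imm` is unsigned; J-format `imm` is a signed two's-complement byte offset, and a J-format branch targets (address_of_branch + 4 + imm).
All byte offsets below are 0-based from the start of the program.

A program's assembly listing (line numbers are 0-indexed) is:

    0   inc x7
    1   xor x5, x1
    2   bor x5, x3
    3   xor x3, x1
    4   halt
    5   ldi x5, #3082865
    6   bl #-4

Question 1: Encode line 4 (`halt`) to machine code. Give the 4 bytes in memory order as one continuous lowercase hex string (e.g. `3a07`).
00000074

L4: halt op=0x3a:7|pad=0:25 ⇒ 0x74000000 ⇒ little 00 00 00 74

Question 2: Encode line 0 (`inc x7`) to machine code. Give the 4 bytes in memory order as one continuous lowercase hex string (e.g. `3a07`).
0000c037

L0: inc op=0x1b:7|rd=7:3|pad=0:22 ⇒ 0x37c00000 ⇒ little 00 00 c0 37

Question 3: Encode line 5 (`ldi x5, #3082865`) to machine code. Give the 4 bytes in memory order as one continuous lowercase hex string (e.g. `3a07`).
5. ldi fields op=0x38:7|rd=5:3|imm=3082865:22 → word 716f0a71h → 71 0a 6f 71

710a6f71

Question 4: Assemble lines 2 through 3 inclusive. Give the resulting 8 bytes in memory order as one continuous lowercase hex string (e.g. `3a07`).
000058990000c8ac

2. bor fields op=0x4c:7|rd=5:3|rs=3:3|pad=0:19 → word 99580000h → 00 00 58 99
3. xor fields op=0x56:7|rd=3:3|rs=1:3|pad=0:19 → word acc80000h → 00 00 c8 ac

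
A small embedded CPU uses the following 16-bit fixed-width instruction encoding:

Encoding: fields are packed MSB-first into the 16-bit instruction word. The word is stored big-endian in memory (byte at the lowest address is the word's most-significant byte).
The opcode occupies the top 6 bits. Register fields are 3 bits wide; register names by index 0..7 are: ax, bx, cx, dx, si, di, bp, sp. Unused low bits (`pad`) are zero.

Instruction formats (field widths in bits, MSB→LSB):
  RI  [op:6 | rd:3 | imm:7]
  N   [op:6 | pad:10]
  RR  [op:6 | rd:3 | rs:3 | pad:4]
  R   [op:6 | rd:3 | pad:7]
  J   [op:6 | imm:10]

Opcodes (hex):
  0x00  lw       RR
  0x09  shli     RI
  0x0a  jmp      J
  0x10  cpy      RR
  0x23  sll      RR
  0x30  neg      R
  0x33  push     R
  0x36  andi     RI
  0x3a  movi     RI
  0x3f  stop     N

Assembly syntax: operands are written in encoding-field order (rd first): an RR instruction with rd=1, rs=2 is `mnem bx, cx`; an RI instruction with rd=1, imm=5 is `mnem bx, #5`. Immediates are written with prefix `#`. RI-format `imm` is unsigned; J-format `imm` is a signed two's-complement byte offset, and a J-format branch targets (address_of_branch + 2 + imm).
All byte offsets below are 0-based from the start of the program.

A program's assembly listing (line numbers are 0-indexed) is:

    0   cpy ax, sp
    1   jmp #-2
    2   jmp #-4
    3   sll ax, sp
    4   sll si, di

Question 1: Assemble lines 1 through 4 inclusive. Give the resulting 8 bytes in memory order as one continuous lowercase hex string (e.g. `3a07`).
L1: jmp op=0xa:6|imm=-2:10 ⇒ 0x2bfe ⇒ big 2b fe
L2: jmp op=0xa:6|imm=-4:10 ⇒ 0x2bfc ⇒ big 2b fc
L3: sll op=0x23:6|rd=0:3|rs=7:3|pad=0:4 ⇒ 0x8c70 ⇒ big 8c 70
L4: sll op=0x23:6|rd=4:3|rs=5:3|pad=0:4 ⇒ 0x8e50 ⇒ big 8e 50

2bfe2bfc8c708e50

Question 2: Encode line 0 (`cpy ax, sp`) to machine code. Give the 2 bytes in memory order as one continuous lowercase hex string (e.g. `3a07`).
0. cpy fields op=0x10:6|rd=0:3|rs=7:3|pad=0:4 → word 4070h → 40 70

4070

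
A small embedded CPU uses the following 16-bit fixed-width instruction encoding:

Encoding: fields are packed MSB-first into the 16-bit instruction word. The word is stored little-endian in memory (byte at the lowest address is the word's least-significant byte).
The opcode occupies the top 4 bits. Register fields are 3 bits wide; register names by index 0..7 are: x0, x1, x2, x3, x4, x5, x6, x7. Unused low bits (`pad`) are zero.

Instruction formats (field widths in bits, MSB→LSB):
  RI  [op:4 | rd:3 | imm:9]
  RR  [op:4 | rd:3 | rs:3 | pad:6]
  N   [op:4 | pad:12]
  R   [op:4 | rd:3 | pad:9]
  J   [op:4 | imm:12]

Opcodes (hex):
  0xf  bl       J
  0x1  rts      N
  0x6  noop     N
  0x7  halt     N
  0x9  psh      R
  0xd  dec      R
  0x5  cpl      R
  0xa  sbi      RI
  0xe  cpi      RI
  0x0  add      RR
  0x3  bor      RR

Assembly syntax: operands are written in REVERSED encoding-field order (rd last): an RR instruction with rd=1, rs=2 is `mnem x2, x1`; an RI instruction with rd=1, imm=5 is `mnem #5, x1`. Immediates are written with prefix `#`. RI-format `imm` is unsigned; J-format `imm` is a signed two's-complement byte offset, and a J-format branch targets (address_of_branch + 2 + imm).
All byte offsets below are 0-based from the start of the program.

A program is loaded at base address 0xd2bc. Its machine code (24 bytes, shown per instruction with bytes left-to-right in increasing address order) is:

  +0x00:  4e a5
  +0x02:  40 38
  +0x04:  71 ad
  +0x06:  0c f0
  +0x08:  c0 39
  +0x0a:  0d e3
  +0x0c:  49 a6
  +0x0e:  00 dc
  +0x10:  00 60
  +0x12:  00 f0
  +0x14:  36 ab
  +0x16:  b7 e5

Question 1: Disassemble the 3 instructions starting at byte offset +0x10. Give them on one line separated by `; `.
@+10  little-endian(00 60) = 0x6000
  op=0x6000>>12=0x6 ⇒ noop (N)
@+12  little-endian(00 f0) = 0xf000
  op=0xf000>>12=0xf ⇒ bl (J)
  imm: (w>>0)&0xfff=0x0 → #0
@+14  little-endian(36 ab) = 0xab36
  op=0xab36>>12=0xa ⇒ sbi (RI)
  rd: (w>>9)&0x7=0x5 → x5
  imm: (w>>0)&0x1ff=0x136 → #310

noop; bl #0; sbi #310, x5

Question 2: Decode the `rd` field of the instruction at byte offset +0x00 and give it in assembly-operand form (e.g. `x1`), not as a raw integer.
x2

@+00  little-endian(4e a5) = 0xa54e
  op=0xa54e>>12=0xa ⇒ sbi (RI)
  rd@[11:9]=0x2 ⇒ x2
  imm@[8:0]=0x14e ⇒ #334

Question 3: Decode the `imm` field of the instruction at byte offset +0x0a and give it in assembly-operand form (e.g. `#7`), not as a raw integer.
#269

off 0x0a: read 0d e3 as little → 0xe30d
  opcode bits[15:12]=0xe: cpi/RI
  rd@[11:9]=0x1 ⇒ x1
  imm@[8:0]=0x10d ⇒ #269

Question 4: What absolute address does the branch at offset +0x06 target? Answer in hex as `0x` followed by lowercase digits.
0xd2d0

@+06  little-endian(0c f0) = 0xf00c
  op=0xf00c>>12=0xf ⇒ bl (J)
  [11:0] imm=12 = #12
  target = base 0xd2bc + off 0x06 + 2 + imm 12 = 0xd2d0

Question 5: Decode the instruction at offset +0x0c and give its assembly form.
[0c] 49 a6 → 0xa649
  top 4b → 0xa → sbi [RI]
  rd@[11:9]=0x3 ⇒ x3
  imm@[8:0]=0x49 ⇒ #73

sbi #73, x3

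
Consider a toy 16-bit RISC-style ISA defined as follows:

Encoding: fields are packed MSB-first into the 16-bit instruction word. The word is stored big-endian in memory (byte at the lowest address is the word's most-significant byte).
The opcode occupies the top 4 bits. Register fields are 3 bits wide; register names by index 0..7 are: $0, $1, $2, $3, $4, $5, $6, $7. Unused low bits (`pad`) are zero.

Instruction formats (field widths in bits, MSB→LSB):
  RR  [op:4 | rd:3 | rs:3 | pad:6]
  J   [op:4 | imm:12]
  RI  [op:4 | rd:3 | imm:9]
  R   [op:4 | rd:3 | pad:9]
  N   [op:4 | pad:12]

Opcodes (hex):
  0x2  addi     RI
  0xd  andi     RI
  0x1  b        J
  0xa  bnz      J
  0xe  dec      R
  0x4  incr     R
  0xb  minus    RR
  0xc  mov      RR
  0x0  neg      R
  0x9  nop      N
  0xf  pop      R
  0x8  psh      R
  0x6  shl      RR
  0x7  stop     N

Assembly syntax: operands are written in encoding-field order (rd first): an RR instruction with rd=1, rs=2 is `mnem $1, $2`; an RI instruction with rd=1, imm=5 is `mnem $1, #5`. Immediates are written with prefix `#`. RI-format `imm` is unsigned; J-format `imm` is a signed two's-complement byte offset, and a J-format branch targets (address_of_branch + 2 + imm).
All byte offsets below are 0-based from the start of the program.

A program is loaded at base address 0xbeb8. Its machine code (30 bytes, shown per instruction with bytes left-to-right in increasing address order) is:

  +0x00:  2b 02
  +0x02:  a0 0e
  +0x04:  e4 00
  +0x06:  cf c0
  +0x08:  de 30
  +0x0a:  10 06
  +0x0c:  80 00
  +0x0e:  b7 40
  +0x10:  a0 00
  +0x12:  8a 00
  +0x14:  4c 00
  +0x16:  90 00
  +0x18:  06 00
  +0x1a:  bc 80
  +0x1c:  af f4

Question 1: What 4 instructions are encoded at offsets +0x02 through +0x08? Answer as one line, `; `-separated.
bnz #14; dec $2; mov $7, $7; andi $7, #48

+0x02: a0 0e ⇒ word 0xa00e (big)
  opcode bits[15:12]=0xa: bnz/J
  imm: (w>>0)&0xfff=0xe → #14
+0x04: e4 00 ⇒ word 0xe400 (big)
  opcode bits[15:12]=0xe: dec/R
  rd: (w>>9)&0x7=0x2 → $2
+0x06: cf c0 ⇒ word 0xcfc0 (big)
  opcode bits[15:12]=0xc: mov/RR
  rd: (w>>9)&0x7=0x7 → $7
  rs: (w>>6)&0x7=0x7 → $7
+0x08: de 30 ⇒ word 0xde30 (big)
  opcode bits[15:12]=0xd: andi/RI
  rd: (w>>9)&0x7=0x7 → $7
  imm: (w>>0)&0x1ff=0x30 → #48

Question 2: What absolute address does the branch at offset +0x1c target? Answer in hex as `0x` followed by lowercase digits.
+0x1c: af f4 ⇒ word 0xaff4 (big)
  top 4b → 0xa → bnz [J]
  imm: (w>>0)&0xfff=0xff4 (s12→-12) → #-12
  target = base 0xbeb8 + off 0x1c + 2 + imm -12 = 0xbeca

0xbeca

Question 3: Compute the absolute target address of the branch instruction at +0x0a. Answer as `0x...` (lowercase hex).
+0x0a: 10 06 ⇒ word 0x1006 (big)
  top 4b → 0x1 → b [J]
  [11:0] imm=6 = #6
  target = base 0xbeb8 + off 0x0a + 2 + imm 6 = 0xbeca

0xbeca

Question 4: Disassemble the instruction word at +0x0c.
psh $0

off 0x0c: read 80 00 as big → 0x8000
  op=0x8000>>12=0x8 ⇒ psh (R)
  [11:9] rd=0 = $0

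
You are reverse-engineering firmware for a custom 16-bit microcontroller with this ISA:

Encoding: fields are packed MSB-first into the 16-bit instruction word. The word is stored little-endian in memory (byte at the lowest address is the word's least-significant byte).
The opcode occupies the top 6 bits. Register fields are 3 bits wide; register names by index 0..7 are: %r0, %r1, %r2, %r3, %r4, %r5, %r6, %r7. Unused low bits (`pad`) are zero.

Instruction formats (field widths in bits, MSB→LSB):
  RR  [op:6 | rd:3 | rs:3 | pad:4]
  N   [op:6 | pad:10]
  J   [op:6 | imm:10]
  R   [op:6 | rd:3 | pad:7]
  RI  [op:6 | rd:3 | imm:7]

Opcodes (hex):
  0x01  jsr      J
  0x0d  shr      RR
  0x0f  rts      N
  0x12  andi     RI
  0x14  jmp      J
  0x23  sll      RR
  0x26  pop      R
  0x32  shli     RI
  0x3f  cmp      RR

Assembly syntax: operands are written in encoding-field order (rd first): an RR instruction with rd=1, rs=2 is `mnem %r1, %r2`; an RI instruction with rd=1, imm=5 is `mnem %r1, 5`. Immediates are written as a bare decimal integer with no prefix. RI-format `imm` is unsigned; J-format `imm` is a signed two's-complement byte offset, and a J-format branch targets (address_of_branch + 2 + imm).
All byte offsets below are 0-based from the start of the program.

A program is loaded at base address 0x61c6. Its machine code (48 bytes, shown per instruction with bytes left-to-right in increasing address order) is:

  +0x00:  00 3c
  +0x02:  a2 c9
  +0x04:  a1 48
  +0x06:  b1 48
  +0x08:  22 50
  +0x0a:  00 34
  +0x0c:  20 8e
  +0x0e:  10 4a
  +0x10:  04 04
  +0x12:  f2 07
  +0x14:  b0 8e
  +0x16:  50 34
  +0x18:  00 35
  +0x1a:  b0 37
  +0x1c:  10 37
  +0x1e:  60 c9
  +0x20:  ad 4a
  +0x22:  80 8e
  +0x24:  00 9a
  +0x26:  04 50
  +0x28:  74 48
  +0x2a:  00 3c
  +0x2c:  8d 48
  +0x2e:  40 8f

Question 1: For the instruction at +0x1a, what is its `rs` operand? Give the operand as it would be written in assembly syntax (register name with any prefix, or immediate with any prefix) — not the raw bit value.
[1a] b0 37 → 0x37b0
  op=0x37b0>>10=0xd ⇒ shr (RR)
  rd@[9:7]=0x7 ⇒ %r7
  rs@[6:4]=0x3 ⇒ %r3

%r3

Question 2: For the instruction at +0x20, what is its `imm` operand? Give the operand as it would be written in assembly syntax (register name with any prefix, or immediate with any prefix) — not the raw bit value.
@+20  little-endian(ad 4a) = 0x4aad
  top 6b → 0x12 → andi [RI]
  rd: (w>>7)&0x7=0x5 → %r5
  imm: (w>>0)&0x7f=0x2d → 45

45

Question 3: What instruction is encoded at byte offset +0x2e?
sll %r6, %r4

@+2e  little-endian(40 8f) = 0x8f40
  op=0x8f40>>10=0x23 ⇒ sll (RR)
  [9:7] rd=6 = %r6
  [6:4] rs=4 = %r4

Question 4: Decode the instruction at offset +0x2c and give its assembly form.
@+2c  little-endian(8d 48) = 0x488d
  opcode bits[15:10]=0x12: andi/RI
  [9:7] rd=1 = %r1
  [6:0] imm=13 = 13

andi %r1, 13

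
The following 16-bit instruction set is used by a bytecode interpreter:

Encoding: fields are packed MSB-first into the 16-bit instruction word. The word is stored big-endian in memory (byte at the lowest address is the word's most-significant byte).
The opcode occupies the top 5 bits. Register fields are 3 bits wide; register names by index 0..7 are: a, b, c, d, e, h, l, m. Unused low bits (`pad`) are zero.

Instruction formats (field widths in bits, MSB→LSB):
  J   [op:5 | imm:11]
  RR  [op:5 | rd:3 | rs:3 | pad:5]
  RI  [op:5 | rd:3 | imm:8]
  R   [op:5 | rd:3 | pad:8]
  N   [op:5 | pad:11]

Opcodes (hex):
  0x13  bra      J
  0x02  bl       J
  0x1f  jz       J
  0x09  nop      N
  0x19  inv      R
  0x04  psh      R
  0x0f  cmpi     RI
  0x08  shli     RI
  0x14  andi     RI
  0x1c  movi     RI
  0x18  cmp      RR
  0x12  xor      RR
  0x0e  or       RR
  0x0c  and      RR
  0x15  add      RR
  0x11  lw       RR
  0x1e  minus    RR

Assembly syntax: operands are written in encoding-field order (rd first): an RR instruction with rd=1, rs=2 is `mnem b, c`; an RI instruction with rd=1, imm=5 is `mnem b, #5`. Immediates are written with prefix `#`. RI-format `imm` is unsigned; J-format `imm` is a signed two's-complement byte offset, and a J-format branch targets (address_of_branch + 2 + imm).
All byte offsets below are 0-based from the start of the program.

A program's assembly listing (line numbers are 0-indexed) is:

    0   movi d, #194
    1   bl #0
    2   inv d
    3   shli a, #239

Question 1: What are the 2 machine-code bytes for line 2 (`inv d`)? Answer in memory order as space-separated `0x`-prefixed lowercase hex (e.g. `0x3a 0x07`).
2. inv fields op=0x19:5|rd=3:3|pad=0:8 → word cb00h → cb 00

0xcb 0x00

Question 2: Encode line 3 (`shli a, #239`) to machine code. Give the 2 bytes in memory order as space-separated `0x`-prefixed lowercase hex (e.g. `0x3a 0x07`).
3. shli fields op=0x8:5|rd=0:3|imm=239:8 → word 40efh → 40 ef

0x40 0xef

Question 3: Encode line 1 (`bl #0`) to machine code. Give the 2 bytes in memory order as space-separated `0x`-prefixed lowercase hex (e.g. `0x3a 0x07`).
line 1 (bl): pack op=0x2:5|imm=0:11 = 0x1000; big→ 10 00

0x10 0x00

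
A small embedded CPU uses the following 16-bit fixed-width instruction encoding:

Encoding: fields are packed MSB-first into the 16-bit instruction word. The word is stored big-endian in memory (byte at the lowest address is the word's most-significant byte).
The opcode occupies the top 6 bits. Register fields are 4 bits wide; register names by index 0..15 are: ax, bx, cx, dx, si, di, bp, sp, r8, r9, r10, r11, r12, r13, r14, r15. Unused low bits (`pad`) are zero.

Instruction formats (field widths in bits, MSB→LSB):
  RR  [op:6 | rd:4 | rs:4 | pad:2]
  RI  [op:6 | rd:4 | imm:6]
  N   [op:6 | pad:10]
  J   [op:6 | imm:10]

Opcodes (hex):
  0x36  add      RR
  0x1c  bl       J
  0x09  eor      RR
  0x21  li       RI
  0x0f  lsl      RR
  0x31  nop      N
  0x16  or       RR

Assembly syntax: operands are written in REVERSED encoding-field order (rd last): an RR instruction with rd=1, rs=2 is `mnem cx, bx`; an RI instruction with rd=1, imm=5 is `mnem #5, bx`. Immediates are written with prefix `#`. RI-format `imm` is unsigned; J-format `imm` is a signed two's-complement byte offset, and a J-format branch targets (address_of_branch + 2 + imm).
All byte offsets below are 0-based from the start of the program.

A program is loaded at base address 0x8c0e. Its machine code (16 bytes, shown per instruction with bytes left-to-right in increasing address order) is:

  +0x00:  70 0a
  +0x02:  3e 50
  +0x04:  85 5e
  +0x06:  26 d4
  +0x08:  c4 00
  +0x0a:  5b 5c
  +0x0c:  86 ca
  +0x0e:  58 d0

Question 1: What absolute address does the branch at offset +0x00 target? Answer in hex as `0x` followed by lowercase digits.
0x8c1a

@+00  big-endian(70 0a) = 0x700a
  opcode bits[15:10]=0x1c: bl/J
  imm: (w>>0)&0x3ff=0xa → #10
  target = base 0x8c0e + off 0x00 + 2 + imm 10 = 0x8c1a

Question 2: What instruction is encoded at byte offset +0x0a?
off 0x0a: read 5b 5c as big → 0x5b5c
  top 6b → 0x16 → or [RR]
  rd@[9:6]=0xd ⇒ r13
  rs@[5:2]=0x7 ⇒ sp

or sp, r13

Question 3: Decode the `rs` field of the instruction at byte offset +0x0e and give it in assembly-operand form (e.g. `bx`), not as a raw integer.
off 0x0e: read 58 d0 as big → 0x58d0
  top 6b → 0x16 → or [RR]
  [9:6] rd=3 = dx
  [5:2] rs=4 = si

si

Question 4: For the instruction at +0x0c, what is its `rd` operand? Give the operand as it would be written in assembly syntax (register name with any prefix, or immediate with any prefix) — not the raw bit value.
@+0c  big-endian(86 ca) = 0x86ca
  opcode bits[15:10]=0x21: li/RI
  rd: (w>>6)&0xf=0xb → r11
  imm: (w>>0)&0x3f=0xa → #10

r11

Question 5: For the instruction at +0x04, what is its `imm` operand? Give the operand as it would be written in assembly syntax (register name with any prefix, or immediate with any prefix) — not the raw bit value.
#30

@+04  big-endian(85 5e) = 0x855e
  opcode bits[15:10]=0x21: li/RI
  [9:6] rd=5 = di
  [5:0] imm=30 = #30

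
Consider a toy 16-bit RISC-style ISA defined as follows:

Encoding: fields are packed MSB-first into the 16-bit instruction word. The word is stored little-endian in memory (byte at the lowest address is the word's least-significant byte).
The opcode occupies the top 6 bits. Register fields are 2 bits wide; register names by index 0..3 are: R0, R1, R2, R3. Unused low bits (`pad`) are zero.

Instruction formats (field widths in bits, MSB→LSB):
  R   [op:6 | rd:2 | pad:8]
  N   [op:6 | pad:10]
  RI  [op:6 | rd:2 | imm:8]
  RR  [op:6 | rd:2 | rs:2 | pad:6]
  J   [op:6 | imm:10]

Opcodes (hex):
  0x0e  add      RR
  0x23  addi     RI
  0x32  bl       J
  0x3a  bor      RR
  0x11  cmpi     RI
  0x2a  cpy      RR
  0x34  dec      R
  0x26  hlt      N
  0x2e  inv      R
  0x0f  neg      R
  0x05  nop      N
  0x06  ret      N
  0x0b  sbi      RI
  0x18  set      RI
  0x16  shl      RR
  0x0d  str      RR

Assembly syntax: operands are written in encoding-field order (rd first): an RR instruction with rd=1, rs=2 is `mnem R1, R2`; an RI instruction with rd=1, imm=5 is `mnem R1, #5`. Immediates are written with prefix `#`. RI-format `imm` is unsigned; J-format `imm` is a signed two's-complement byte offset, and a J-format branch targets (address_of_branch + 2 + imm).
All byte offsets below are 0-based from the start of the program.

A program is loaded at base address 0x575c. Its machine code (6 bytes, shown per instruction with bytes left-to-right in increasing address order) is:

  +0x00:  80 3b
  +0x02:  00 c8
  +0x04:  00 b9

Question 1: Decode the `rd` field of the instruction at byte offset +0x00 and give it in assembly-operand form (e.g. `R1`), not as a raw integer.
R3

off 0x00: read 80 3b as little → 0x3b80
  top 6b → 0xe → add [RR]
  rd@[9:8]=0x3 ⇒ R3
  rs@[7:6]=0x2 ⇒ R2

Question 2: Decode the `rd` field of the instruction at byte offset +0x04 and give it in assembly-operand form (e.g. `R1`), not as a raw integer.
[04] 00 b9 → 0xb900
  op=0xb900>>10=0x2e ⇒ inv (R)
  rd@[9:8]=0x1 ⇒ R1

R1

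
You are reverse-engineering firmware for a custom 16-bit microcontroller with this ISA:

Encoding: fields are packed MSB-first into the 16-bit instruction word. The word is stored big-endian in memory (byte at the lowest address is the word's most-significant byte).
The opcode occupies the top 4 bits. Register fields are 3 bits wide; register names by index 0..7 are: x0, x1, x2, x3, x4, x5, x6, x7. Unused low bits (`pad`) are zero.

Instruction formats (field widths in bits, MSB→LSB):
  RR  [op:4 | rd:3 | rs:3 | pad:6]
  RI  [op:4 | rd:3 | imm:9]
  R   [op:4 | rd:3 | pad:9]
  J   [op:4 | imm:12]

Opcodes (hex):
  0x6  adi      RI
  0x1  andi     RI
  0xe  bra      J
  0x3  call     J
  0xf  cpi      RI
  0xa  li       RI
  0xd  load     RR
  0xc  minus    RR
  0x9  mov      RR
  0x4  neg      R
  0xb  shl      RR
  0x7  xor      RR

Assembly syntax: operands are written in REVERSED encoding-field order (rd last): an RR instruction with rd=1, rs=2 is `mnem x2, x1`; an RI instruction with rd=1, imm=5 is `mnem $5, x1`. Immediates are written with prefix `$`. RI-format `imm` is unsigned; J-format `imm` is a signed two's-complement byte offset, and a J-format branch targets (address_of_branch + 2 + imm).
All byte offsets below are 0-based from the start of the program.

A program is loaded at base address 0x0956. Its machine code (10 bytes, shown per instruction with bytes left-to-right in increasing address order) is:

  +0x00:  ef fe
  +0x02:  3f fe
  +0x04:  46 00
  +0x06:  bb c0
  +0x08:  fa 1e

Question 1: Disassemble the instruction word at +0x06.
shl x7, x5

@+06  big-endian(bb c0) = 0xbbc0
  opcode bits[15:12]=0xb: shl/RR
  rd: (w>>9)&0x7=0x5 → x5
  rs: (w>>6)&0x7=0x7 → x7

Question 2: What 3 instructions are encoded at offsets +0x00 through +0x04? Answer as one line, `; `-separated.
bra $-2; call $-2; neg x3

off 0x00: read ef fe as big → 0xeffe
  top 4b → 0xe → bra [J]
  imm: (w>>0)&0xfff=0xffe (s12→-2) → $-2
off 0x02: read 3f fe as big → 0x3ffe
  top 4b → 0x3 → call [J]
  imm: (w>>0)&0xfff=0xffe (s12→-2) → $-2
off 0x04: read 46 00 as big → 0x4600
  top 4b → 0x4 → neg [R]
  rd: (w>>9)&0x7=0x3 → x3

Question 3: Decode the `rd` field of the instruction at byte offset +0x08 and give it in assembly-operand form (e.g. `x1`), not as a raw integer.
off 0x08: read fa 1e as big → 0xfa1e
  opcode bits[15:12]=0xf: cpi/RI
  rd@[11:9]=0x5 ⇒ x5
  imm@[8:0]=0x1e ⇒ $30

x5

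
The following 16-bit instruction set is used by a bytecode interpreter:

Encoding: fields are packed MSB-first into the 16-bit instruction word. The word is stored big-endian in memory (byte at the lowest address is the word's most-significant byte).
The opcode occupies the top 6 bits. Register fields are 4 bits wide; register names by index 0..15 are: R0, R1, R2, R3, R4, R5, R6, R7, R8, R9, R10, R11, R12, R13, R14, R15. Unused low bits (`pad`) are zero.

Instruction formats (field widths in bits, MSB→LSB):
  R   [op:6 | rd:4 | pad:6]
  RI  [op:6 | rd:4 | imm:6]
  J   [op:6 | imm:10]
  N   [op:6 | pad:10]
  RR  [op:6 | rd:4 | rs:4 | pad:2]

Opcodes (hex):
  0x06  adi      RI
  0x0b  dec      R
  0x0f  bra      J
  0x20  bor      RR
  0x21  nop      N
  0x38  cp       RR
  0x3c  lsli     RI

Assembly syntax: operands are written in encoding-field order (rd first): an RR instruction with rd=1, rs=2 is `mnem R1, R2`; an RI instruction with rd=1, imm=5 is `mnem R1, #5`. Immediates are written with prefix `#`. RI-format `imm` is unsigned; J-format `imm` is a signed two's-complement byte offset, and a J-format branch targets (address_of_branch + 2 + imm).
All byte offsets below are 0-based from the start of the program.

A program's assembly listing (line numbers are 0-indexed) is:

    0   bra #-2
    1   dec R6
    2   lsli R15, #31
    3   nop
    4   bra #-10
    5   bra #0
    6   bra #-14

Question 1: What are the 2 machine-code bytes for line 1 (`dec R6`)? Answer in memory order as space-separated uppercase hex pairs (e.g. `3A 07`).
2D 80

1. dec fields op=0xb:6|rd=6:4|pad=0:6 → word 2d80h → 2d 80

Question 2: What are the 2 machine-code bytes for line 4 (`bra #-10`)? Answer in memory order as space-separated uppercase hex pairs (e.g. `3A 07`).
line 4 (bra): pack op=0xf:6|imm=-10:10 = 0x3ff6; big→ 3f f6

3F F6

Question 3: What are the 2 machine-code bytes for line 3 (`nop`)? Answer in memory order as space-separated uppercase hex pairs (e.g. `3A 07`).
L3: nop op=0x21:6|pad=0:10 ⇒ 0x8400 ⇒ big 84 00

84 00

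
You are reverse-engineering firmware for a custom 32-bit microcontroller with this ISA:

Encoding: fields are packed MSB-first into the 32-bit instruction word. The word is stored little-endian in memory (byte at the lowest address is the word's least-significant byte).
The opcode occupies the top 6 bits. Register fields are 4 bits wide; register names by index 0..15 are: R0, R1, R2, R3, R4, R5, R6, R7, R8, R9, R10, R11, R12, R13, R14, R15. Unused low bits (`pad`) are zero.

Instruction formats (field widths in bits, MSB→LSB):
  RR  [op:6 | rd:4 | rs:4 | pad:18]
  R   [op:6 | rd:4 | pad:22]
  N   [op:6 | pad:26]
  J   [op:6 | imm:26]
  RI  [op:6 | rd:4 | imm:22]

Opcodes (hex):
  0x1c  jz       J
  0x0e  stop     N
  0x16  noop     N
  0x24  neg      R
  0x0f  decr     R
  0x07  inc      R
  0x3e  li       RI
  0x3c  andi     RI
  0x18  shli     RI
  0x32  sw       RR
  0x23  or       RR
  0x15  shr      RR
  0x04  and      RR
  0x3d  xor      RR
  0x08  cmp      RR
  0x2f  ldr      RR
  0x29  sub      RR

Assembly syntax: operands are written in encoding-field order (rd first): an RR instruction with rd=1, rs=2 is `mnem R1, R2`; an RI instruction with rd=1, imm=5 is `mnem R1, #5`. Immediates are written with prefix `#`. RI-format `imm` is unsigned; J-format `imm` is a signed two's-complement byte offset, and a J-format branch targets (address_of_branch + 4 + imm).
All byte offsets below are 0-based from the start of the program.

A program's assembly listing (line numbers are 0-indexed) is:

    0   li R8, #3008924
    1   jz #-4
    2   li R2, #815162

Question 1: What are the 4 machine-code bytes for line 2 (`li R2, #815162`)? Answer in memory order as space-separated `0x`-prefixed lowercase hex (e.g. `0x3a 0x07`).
0x3a 0x70 0x8c 0xf8

2. li fields op=0x3e:6|rd=2:4|imm=815162:22 → word f88c703ah → 3a 70 8c f8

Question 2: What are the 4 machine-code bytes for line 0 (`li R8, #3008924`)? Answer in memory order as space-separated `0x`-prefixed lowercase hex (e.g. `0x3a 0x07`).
0x9c 0xe9 0x2d 0xfa

line 0 (li): pack op=0x3e:6|rd=8:4|imm=3008924:22 = 0xfa2de99c; little→ 9c e9 2d fa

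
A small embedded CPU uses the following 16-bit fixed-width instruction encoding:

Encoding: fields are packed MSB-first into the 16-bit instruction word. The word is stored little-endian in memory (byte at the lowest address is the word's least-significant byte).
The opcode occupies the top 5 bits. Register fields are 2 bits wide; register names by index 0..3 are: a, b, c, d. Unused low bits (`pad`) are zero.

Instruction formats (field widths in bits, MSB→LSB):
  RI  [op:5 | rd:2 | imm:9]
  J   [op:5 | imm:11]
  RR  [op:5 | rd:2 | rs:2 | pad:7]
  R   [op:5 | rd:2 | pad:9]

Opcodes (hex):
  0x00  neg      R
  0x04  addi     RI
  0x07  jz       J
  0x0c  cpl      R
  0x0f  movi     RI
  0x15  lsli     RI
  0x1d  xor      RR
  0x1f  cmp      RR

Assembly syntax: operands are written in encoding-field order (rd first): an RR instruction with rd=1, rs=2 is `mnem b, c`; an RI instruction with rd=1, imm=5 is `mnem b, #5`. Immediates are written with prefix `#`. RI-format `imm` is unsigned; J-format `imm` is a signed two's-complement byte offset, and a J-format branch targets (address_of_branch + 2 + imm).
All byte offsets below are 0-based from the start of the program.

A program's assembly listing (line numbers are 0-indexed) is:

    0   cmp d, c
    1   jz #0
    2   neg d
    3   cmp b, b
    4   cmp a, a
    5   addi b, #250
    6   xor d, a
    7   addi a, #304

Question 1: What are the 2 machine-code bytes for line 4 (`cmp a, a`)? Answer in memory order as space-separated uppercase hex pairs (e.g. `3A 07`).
00 F8

4. cmp fields op=0x1f:5|rd=0:2|rs=0:2|pad=0:7 → word f800h → 00 f8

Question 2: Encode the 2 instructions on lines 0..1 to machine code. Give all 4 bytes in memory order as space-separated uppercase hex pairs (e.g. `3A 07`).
line 0 (cmp): pack op=0x1f:5|rd=3:2|rs=2:2|pad=0:7 = 0xff00; little→ 00 ff
line 1 (jz): pack op=0x7:5|imm=0:11 = 0x3800; little→ 00 38

00 FF 00 38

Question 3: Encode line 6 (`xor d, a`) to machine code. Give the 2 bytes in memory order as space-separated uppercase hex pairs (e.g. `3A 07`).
line 6 (xor): pack op=0x1d:5|rd=3:2|rs=0:2|pad=0:7 = 0xee00; little→ 00 ee

00 EE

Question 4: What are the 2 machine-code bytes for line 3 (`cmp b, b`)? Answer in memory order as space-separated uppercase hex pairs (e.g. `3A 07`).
80 FA

3. cmp fields op=0x1f:5|rd=1:2|rs=1:2|pad=0:7 → word fa80h → 80 fa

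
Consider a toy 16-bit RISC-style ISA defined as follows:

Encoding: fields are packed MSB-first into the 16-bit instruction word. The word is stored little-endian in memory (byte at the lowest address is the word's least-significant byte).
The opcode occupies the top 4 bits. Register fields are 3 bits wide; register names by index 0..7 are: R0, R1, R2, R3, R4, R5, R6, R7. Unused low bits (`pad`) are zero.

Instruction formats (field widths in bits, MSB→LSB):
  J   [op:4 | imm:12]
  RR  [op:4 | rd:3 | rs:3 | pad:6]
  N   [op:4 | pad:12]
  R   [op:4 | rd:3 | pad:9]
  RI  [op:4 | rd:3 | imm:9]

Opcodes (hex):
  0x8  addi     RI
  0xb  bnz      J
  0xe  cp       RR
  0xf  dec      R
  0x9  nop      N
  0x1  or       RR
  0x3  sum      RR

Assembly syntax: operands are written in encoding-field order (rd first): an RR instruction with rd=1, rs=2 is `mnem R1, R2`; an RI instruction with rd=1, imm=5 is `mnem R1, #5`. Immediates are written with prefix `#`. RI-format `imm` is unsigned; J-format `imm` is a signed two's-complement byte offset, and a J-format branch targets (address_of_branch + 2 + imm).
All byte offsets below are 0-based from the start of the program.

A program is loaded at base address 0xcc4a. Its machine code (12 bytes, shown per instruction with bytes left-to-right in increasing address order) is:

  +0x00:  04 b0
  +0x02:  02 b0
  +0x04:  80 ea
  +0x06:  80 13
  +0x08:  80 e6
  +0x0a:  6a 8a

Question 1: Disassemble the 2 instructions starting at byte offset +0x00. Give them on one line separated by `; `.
[00] 04 b0 → 0xb004
  op=0xb004>>12=0xb ⇒ bnz (J)
  [11:0] imm=4 = #4
[02] 02 b0 → 0xb002
  op=0xb002>>12=0xb ⇒ bnz (J)
  [11:0] imm=2 = #2

bnz #4; bnz #2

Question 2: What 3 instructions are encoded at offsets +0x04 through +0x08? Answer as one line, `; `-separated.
cp R5, R2; or R1, R6; cp R3, R2

off 0x04: read 80 ea as little → 0xea80
  top 4b → 0xe → cp [RR]
  rd@[11:9]=0x5 ⇒ R5
  rs@[8:6]=0x2 ⇒ R2
off 0x06: read 80 13 as little → 0x1380
  top 4b → 0x1 → or [RR]
  rd@[11:9]=0x1 ⇒ R1
  rs@[8:6]=0x6 ⇒ R6
off 0x08: read 80 e6 as little → 0xe680
  top 4b → 0xe → cp [RR]
  rd@[11:9]=0x3 ⇒ R3
  rs@[8:6]=0x2 ⇒ R2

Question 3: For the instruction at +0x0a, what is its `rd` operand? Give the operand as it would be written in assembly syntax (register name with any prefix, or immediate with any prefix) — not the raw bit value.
R5

off 0x0a: read 6a 8a as little → 0x8a6a
  op=0x8a6a>>12=0x8 ⇒ addi (RI)
  rd: (w>>9)&0x7=0x5 → R5
  imm: (w>>0)&0x1ff=0x6a → #106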